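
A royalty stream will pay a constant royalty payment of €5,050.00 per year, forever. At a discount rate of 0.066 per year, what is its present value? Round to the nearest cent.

Level perpetuity: PV = C / r = €5,050.00 / 0.066 = €76,515.15

€76515.15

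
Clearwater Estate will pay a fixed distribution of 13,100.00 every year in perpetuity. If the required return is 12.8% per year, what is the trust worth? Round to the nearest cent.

Level perpetuity: PV = C / r = 13,100.00 / 0.128 = 102,343.75

102343.75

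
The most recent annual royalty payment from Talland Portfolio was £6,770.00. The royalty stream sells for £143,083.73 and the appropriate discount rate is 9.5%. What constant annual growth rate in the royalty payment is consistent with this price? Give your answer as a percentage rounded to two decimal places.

P = D₀(1+g)/(r−g) ⇒ P(r−g) = D₀(1+g) ⇒ g(P+D₀) = P·r − D₀
g = (P·r − D₀)/(P + D₀) = (£143,083.73×0.095 − £6,770.00) / (£143,083.73 + £6,770.00) = 0.045531

4.55%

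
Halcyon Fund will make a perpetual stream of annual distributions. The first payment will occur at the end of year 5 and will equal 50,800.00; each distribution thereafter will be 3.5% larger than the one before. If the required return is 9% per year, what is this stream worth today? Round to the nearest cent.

654327.29

Value at end of year 4: C₁ / (r − g) = 50,800.00 / (0.09 − 0.035) = 923,636.3636
Discount to today: PV = 923,636.3636 / (1 + 0.09)^4 = 923,636.3636 / 1.411582 = 654,327.29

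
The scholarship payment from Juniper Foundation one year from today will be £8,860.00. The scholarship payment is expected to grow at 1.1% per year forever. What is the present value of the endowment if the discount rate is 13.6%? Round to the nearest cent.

£70880.00

Growing perpetuity: P = D₁ / (r − g) = £8,860.0000 / (0.136 − 0.011) = £70,880.00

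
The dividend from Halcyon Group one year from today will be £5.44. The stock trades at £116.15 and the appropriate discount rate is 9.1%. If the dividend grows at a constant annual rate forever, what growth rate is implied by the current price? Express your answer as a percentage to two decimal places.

P = D₁/(r−g) ⇒ g = r − D₁/P = 0.091 − £5.44/£116.15 = 0.044164

4.42%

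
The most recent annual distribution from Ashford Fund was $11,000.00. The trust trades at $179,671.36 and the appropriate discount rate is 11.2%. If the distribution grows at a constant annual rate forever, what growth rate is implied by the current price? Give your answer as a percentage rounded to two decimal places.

4.78%

P = D₀(1+g)/(r−g) ⇒ P(r−g) = D₀(1+g) ⇒ g(P+D₀) = P·r − D₀
g = (P·r − D₀)/(P + D₀) = ($179,671.36×0.112 − $11,000.00) / ($179,671.36 + $11,000.00) = 0.047848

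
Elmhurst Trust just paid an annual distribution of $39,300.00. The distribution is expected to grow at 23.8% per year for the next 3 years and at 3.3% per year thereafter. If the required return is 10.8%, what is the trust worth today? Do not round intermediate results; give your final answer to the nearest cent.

D_1 = 48653.40000
D_2 = 60232.90920
D_3 = 74568.34159
Terminal value at year 3: TV = D_3×(1+g_2)/(r−g_2) = 77029.09686/0.075 = 1027054.62483
P_0 = D_1/(1+r)^1 + D_2/(1+r)^2 + D_3/(1+r)^3 + TV/(1+r)^3
    = 43911.01083 + 49063.02474 + 54819.51681 + 755047.47817 = 902841.03055

$902841.03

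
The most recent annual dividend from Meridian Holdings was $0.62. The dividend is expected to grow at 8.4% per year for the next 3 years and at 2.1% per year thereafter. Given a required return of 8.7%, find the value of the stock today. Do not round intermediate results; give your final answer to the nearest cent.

$11.36

D_1 = 0.67208
D_2 = 0.72853
D_3 = 0.78973
Terminal value at year 3: TV = D_3×(1+g_2)/(r−g_2) = 0.80632/0.066 = 12.21691
P_0 = D_1/(1+r)^1 + D_2/(1+r)^2 + D_3/(1+r)^3 + TV/(1+r)^3
    = 0.61829 + 0.61658 + 0.61488 + 9.51202 = 11.36177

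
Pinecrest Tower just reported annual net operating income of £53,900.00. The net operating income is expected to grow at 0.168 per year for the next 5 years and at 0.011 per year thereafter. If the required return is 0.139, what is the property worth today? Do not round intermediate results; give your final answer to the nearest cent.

D_1 = 62955.20000
D_2 = 73531.67360
D_3 = 85884.99476
D_4 = 100313.67389
D_5 = 117166.37110
Terminal value at year 5: TV = D_5×(1+g_2)/(r−g_2) = 118455.20118/0.128 = 925431.25922
P_0 = D_1/(1+r)^1 + D_2/(1+r)^2 + D_3/(1+r)^3 + D_4/(1+r)^4 + D_5/(1+r)^5 + TV/(1+r)^5
    = 55272.34416 + 56679.62948 + 58122.74560 + 59602.60479 + 61120.14258 + 482753.62615 = 773551.09276

£773551.09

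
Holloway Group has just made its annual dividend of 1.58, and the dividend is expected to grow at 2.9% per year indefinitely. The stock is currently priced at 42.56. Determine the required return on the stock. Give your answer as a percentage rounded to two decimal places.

6.72%

D₁ = 1.58 × 1.029 = 1.6258
P = D₁/(r − g) ⇒ r = D₁/P + g = 1.6258/42.56 + 0.029 = 0.038201 + 0.029 = 0.067201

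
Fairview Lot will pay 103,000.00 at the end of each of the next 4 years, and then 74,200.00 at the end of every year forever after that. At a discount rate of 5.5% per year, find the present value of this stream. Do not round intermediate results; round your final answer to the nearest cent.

PV of 4-year annuity: 103,000.00 × [1 − (1+0.055)^−4] / 0.055 = 361030.46254
Perpetuity value at year 4: 74,200.00 / 0.055 = 1349090.90909
PV of perpetuity: 1349090.90909 / (1+0.055)^4 = 1089008.77005
Total PV = 361030.46254 + 1089008.77005 = 1450039.23260

1450039.23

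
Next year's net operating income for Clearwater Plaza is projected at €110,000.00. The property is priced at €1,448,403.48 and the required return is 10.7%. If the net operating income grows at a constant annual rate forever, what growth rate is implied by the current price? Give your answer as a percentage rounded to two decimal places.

P = D₁/(r−g) ⇒ g = r − D₁/P = 0.107 − €110,000.00/€1,448,403.48 = 0.031054

3.11%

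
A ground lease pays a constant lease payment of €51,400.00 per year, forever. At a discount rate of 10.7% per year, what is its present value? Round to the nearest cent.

€480373.83

Level perpetuity: PV = C / r = €51,400.00 / 0.107 = €480,373.83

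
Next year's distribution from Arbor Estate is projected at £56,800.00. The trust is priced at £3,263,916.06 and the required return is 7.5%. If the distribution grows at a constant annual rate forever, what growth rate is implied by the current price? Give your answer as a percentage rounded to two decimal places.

5.76%

P = D₁/(r−g) ⇒ g = r − D₁/P = 0.075 − £56,800.00/£3,263,916.06 = 0.057598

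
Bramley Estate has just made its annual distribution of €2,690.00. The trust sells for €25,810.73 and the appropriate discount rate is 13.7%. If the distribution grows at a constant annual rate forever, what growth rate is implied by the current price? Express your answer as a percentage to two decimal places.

P = D₀(1+g)/(r−g) ⇒ P(r−g) = D₀(1+g) ⇒ g(P+D₀) = P·r − D₀
g = (P·r − D₀)/(P + D₀) = (€25,810.73×0.137 − €2,690.00) / (€25,810.73 + €2,690.00) = 0.029686

2.97%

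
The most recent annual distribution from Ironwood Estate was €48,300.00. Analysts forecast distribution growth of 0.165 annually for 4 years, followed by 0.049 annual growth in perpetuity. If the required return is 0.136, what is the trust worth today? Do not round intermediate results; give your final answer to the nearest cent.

D_1 = 56269.50000
D_2 = 65553.96750
D_3 = 76370.37214
D_4 = 88971.48354
Terminal value at year 4: TV = D_4×(1+g_2)/(r−g_2) = 93331.08623/0.087 = 1072771.10613
P_0 = D_1/(1+r)^1 + D_2/(1+r)^2 + D_3/(1+r)^3 + D_4/(1+r)^4 + TV/(1+r)^4
    = 49533.01056 + 50797.49763 + 52094.26473 + 53424.13593 + 644159.98378 = 850008.89264

€850008.89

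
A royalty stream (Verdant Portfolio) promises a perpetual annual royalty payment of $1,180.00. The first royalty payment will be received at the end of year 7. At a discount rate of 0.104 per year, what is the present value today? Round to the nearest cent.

Value at end of year 6: C / r = $1,180.00 / 0.104 = $11,346.1538
Discount to today: PV = $11,346.1538 / (1 + 0.104)^6 = $11,346.1538 / 1.810566 = $6,266.63

$6266.63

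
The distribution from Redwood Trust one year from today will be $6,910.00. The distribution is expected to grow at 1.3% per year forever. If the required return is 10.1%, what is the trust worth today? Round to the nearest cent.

Growing perpetuity: P = D₁ / (r − g) = $6,910.0000 / (0.101 − 0.013) = $78,522.73

$78522.73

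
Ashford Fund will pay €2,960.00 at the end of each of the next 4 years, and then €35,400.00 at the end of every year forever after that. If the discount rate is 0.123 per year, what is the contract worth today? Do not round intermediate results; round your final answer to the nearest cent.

PV of 4-year annuity: €2,960.00 × [1 − (1+0.123)^−4] / 0.123 = 8934.04263
Perpetuity value at year 4: €35,400.00 / 0.123 = 287804.87805
PV of perpetuity: 287804.87805 / (1+0.123)^4 = 180958.55746
Total PV = 8934.04263 + 180958.55746 = 189892.60008

€189892.60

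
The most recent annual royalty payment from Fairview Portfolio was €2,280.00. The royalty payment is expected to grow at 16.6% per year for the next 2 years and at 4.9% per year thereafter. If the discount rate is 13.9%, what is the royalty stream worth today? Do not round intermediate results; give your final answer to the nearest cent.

D_1 = 2658.48000
D_2 = 3099.78768
Terminal value at year 2: TV = D_2×(1+g_2)/(r−g_2) = 3251.67728/0.09 = 36129.74751
P_0 = D_1/(1+r)^1 + D_2/(1+r)^2 + TV/(1+r)^2
    = 2334.04741 + 2389.37601 + 27849.50488 = 32572.92830

€32572.93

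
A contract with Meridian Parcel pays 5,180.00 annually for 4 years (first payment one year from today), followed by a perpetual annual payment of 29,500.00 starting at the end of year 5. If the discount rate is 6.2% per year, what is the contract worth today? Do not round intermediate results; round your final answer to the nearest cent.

391919.59

PV of 4-year annuity: 5,180.00 × [1 − (1+0.062)^−4] / 0.062 = 17867.34975
Perpetuity value at year 4: 29,500.00 / 0.062 = 475806.45161
PV of perpetuity: 475806.45161 / (1+0.062)^4 = 374052.23970
Total PV = 17867.34975 + 374052.23970 = 391919.58945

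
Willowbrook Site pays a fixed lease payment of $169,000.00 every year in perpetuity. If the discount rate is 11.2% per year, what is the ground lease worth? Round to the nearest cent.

$1508928.57

Level perpetuity: PV = C / r = $169,000.00 / 0.112 = $1,508,928.57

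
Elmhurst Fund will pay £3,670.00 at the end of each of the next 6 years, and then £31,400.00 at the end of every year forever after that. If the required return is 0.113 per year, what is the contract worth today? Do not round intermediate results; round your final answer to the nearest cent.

£161570.21

PV of 6-year annuity: £3,670.00 × [1 − (1+0.113)^−6] / 0.113 = 15392.81113
Perpetuity value at year 6: £31,400.00 / 0.113 = 277876.10619
PV of perpetuity: 277876.10619 / (1+0.113)^6 = 146177.39515
Total PV = 15392.81113 + 146177.39515 = 161570.20628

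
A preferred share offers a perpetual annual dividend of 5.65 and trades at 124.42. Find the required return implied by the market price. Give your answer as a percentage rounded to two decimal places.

4.54%

P = C/r ⇒ r = C/P = 5.65/124.42 = 0.045411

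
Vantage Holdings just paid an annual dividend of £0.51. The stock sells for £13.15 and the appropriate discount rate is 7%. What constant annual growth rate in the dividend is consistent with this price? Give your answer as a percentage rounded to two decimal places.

3.01%

P = D₀(1+g)/(r−g) ⇒ P(r−g) = D₀(1+g) ⇒ g(P+D₀) = P·r − D₀
g = (P·r − D₀)/(P + D₀) = (£13.15×0.07 − £0.51) / (£13.15 + £0.51) = 0.030051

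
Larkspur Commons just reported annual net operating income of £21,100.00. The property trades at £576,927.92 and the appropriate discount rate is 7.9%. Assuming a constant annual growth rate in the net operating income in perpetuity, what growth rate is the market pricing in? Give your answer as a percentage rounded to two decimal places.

P = D₀(1+g)/(r−g) ⇒ P(r−g) = D₀(1+g) ⇒ g(P+D₀) = P·r − D₀
g = (P·r − D₀)/(P + D₀) = (£576,927.92×0.079 − £21,100.00) / (£576,927.92 + £21,100.00) = 0.040930

4.09%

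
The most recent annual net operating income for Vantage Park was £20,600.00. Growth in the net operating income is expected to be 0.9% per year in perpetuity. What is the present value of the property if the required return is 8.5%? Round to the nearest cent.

D₁ = D₀ × (1 + g) = £20,600.00 × 1.009 = £20,785.4000
Growing perpetuity: P = D₁ / (r − g) = £20,785.4000 / (0.085 − 0.009) = £273,492.11

£273492.11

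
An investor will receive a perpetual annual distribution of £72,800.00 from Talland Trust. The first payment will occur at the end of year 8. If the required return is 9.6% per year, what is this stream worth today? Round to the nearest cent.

Value at end of year 7: C / r = £72,800.00 / 0.096 = £758,333.3333
Discount to today: PV = £758,333.3333 / (1 + 0.096)^7 = £758,333.3333 / 1.899651 = £399,196.08

£399196.08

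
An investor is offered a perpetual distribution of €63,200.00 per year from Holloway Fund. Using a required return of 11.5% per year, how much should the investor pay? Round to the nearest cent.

Level perpetuity: PV = C / r = €63,200.00 / 0.115 = €549,565.22

€549565.22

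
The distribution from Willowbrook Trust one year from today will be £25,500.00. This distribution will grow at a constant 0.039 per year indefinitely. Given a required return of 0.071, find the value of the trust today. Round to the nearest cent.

Growing perpetuity: P = D₁ / (r − g) = £25,500.0000 / (0.071 − 0.039) = £796,875.00

£796875.00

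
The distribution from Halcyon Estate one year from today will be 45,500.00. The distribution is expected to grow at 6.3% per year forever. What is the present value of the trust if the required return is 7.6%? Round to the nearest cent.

Growing perpetuity: P = D₁ / (r − g) = 45,500.0000 / (0.076 − 0.063) = 3,500,000.00

3500000.00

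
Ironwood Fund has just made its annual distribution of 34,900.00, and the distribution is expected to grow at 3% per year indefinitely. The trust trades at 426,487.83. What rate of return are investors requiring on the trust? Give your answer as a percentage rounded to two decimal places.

11.43%

D₁ = 34,900.00 × 1.03 = 35,947.0000
P = D₁/(r − g) ⇒ r = D₁/P + g = 35,947.0000/426,487.83 + 0.03 = 0.084286 + 0.03 = 0.114286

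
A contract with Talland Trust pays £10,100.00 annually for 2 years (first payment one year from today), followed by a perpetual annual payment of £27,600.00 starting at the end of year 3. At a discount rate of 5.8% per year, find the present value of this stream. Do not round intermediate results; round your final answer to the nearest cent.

£443687.55

PV of 2-year annuity: £10,100.00 × [1 − (1+0.058)^−2] / 0.058 = 18569.29471
Perpetuity value at year 2: £27,600.00 / 0.058 = 475862.06897
PV of perpetuity: 475862.06897 / (1+0.058)^2 = 425118.25373
Total PV = 18569.29471 + 425118.25373 = 443687.54843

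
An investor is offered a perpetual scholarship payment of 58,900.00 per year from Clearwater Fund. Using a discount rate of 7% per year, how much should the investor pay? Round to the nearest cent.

Level perpetuity: PV = C / r = 58,900.00 / 0.07 = 841,428.57

841428.57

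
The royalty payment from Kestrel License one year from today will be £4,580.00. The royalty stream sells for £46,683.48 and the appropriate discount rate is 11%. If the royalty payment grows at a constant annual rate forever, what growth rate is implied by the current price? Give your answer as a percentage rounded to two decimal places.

1.19%

P = D₁/(r−g) ⇒ g = r − D₁/P = 0.11 − £4,580.00/£46,683.48 = 0.011892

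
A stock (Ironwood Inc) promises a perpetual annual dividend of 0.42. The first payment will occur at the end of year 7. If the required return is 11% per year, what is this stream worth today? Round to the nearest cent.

2.04

Value at end of year 6: C / r = 0.42 / 0.11 = 3.8182
Discount to today: PV = 3.8182 / (1 + 0.11)^6 = 3.8182 / 1.870415 = 2.04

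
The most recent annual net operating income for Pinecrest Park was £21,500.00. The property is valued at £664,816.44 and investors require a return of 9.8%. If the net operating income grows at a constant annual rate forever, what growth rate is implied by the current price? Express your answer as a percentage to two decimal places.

P = D₀(1+g)/(r−g) ⇒ P(r−g) = D₀(1+g) ⇒ g(P+D₀) = P·r − D₀
g = (P·r − D₀)/(P + D₀) = (£664,816.44×0.098 − £21,500.00) / (£664,816.44 + £21,500.00) = 0.063603

6.36%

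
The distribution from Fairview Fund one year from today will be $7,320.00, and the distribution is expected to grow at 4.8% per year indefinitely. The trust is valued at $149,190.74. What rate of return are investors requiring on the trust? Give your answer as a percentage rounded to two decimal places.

9.71%

P = D₁/(r − g) ⇒ r = D₁/P + g = $7,320.0000/$149,190.74 + 0.048 = 0.049065 + 0.048 = 0.097065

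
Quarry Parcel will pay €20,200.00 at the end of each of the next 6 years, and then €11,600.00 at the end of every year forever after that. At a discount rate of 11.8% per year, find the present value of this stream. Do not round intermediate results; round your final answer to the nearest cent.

PV of 6-year annuity: €20,200.00 × [1 − (1+0.118)^−6] / 0.118 = 83522.99421
Perpetuity value at year 6: €11,600.00 / 0.118 = 98305.08475
PV of perpetuity: 98305.08475 / (1+0.118)^6 = 50341.38510
Total PV = 83522.99421 + 50341.38510 = 133864.37931

€133864.38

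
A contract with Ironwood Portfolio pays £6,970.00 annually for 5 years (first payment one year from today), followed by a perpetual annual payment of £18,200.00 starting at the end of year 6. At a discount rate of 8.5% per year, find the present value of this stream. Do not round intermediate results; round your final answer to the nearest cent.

£169864.24

PV of 5-year annuity: £6,970.00 × [1 − (1+0.085)^−5] / 0.085 = 27466.27529
Perpetuity value at year 5: £18,200.00 / 0.085 = 214117.64706
PV of perpetuity: 214117.64706 / (1+0.085)^5 = 142397.96122
Total PV = 27466.27529 + 142397.96122 = 169864.23651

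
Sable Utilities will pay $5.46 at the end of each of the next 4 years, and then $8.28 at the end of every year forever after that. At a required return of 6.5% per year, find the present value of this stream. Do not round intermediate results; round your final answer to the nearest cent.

PV of 4-year annuity: $5.46 × [1 − (1+0.065)^−4] / 0.065 = 18.70486
Perpetuity value at year 4: $8.28 / 0.065 = 127.38462
PV of perpetuity: 127.38462 / (1+0.065)^4 = 99.01900
Total PV = 18.70486 + 99.01900 = 117.72386

$117.72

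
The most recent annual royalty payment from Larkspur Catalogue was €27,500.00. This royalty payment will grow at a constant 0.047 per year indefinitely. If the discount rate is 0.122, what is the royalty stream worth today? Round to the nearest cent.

€383900.00

D₁ = D₀ × (1 + g) = €27,500.00 × 1.047 = €28,792.5000
Growing perpetuity: P = D₁ / (r − g) = €28,792.5000 / (0.122 − 0.047) = €383,900.00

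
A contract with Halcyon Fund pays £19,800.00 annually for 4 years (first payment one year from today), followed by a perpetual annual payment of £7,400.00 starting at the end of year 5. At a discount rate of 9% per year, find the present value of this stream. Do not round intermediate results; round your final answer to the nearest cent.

£122394.75

PV of 4-year annuity: £19,800.00 × [1 − (1+0.09)^−4] / 0.09 = 64146.45357
Perpetuity value at year 4: £7,400.00 / 0.09 = 82222.22222
PV of perpetuity: 82222.22222 / (1+0.09)^4 = 58248.29513
Total PV = 64146.45357 + 58248.29513 = 122394.74870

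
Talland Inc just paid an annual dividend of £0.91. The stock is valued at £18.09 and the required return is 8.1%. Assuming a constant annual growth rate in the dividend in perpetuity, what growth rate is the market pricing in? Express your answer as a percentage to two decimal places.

P = D₀(1+g)/(r−g) ⇒ P(r−g) = D₀(1+g) ⇒ g(P+D₀) = P·r − D₀
g = (P·r − D₀)/(P + D₀) = (£18.09×0.081 − £0.91) / (£18.09 + £0.91) = 0.029226

2.92%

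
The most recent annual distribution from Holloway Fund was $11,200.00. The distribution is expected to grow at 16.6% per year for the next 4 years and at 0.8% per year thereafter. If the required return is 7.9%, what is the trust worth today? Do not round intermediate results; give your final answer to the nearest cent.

D_1 = 13059.20000
D_2 = 15227.02720
D_3 = 17754.71372
D_4 = 20701.99619
Terminal value at year 4: TV = D_4×(1+g_2)/(r−g_2) = 20867.61216/0.071 = 293910.03044
P_0 = D_1/(1+r)^1 + D_2/(1+r)^2 + D_3/(1+r)^3 + D_4/(1+r)^4 + TV/(1+r)^4
    = 12103.05839 + 13078.93057 + 14133.48752 + 15273.07364 + 216834.62289 = 271423.17300

$271423.17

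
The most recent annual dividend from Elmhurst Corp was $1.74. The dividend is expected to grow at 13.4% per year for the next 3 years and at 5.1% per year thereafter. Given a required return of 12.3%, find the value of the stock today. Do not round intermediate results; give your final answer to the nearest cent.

$31.48

D_1 = 1.97316
D_2 = 2.23756
D_3 = 2.53740
Terminal value at year 3: TV = D_3×(1+g_2)/(r−g_2) = 2.66680/0.072 = 37.03895
P_0 = D_1/(1+r)^1 + D_2/(1+r)^2 + D_3/(1+r)^3 + TV/(1+r)^3
    = 1.75704 + 1.77425 + 1.79163 + 26.15287 = 31.47580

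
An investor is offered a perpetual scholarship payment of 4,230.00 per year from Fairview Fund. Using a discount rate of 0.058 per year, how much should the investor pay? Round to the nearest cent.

Level perpetuity: PV = C / r = 4,230.00 / 0.058 = 72,931.03

72931.03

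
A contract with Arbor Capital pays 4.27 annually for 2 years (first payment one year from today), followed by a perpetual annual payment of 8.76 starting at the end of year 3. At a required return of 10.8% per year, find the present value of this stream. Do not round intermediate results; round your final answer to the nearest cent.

PV of 2-year annuity: 4.27 × [1 − (1+0.108)^−2] / 0.108 = 7.33194
Perpetuity value at year 2: 8.76 / 0.108 = 81.11111
PV of perpetuity: 81.11111 / (1+0.108)^2 = 66.06947
Total PV = 7.33194 + 66.06947 = 73.40141

73.40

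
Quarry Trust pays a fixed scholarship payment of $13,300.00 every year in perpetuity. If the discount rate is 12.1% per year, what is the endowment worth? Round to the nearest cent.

Level perpetuity: PV = C / r = $13,300.00 / 0.121 = $109,917.36

$109917.36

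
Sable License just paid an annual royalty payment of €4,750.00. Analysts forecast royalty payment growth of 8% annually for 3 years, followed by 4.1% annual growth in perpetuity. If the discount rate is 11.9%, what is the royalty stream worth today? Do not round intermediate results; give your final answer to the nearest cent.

D_1 = 5130.00000
D_2 = 5540.40000
D_3 = 5983.63200
Terminal value at year 3: TV = D_3×(1+g_2)/(r−g_2) = 6228.96091/0.078 = 79858.47323
P_0 = D_1/(1+r)^1 + D_2/(1+r)^2 + D_3/(1+r)^3 + TV/(1+r)^3
    = 4584.45040 + 4424.67063 + 4270.45959 + 56994.21066 = 70273.79129

€70273.79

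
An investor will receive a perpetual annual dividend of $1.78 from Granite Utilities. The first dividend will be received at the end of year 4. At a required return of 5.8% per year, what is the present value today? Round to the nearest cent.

Value at end of year 3: C / r = $1.78 / 0.058 = $30.6897
Discount to today: PV = $30.6897 / (1 + 0.058)^3 = $30.6897 / 1.184287 = $25.91

$25.91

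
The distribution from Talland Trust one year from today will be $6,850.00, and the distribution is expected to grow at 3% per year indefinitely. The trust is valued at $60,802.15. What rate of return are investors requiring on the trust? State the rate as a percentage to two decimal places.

P = D₁/(r − g) ⇒ r = D₁/P + g = $6,850.0000/$60,802.15 + 0.03 = 0.112660 + 0.03 = 0.142660

14.27%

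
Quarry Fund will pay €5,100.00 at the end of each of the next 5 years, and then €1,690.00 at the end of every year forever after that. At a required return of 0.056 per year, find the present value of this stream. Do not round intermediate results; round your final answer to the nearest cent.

PV of 5-year annuity: €5,100.00 × [1 − (1+0.056)^−5] / 0.056 = 21718.85877
Perpetuity value at year 5: €1,690.00 / 0.056 = 30178.57143
PV of perpetuity: 30178.57143 / (1+0.056)^5 = 22981.53783
Total PV = 21718.85877 + 22981.53783 = 44700.39661

€44700.40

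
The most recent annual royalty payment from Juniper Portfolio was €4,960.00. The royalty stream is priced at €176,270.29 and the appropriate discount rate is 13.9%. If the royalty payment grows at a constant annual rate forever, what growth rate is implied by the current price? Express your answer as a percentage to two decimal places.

P = D₀(1+g)/(r−g) ⇒ P(r−g) = D₀(1+g) ⇒ g(P+D₀) = P·r − D₀
g = (P·r − D₀)/(P + D₀) = (€176,270.29×0.139 − €4,960.00) / (€176,270.29 + €4,960.00) = 0.107827

10.78%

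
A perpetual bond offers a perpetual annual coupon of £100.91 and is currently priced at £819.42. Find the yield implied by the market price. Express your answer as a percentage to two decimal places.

12.31%

P = C/r ⇒ r = C/P = £100.91/£819.42 = 0.123148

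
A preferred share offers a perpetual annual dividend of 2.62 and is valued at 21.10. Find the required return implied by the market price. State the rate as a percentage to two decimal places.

12.42%

P = C/r ⇒ r = C/P = 2.62/21.10 = 0.124171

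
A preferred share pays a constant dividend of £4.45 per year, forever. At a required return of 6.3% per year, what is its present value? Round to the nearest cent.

Level perpetuity: PV = C / r = £4.45 / 0.063 = £70.63

£70.63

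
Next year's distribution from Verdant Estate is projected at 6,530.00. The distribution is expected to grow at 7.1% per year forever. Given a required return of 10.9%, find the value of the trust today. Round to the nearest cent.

171842.11

Growing perpetuity: P = D₁ / (r − g) = 6,530.0000 / (0.109 − 0.071) = 171,842.11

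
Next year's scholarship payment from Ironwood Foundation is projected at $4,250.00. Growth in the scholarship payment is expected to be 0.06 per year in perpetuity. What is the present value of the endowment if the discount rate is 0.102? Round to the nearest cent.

$101190.48

Growing perpetuity: P = D₁ / (r − g) = $4,250.0000 / (0.102 − 0.06) = $101,190.48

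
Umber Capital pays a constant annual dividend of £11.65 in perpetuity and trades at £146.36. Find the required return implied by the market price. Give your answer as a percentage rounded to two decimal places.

P = C/r ⇒ r = C/P = £11.65/£146.36 = 0.079598

7.96%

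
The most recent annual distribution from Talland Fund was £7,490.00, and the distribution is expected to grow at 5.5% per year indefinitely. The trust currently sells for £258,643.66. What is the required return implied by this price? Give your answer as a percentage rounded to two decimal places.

D₁ = £7,490.00 × 1.055 = £7,901.9500
P = D₁/(r − g) ⇒ r = D₁/P + g = £7,901.9500/£258,643.66 + 0.055 = 0.030551 + 0.055 = 0.085551

8.56%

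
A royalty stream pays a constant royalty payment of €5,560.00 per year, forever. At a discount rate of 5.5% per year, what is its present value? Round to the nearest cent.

€101090.91

Level perpetuity: PV = C / r = €5,560.00 / 0.055 = €101,090.91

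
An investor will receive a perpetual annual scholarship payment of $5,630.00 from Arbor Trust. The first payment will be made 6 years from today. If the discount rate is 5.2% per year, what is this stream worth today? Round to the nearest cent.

Value at end of year 5: C / r = $5,630.00 / 0.052 = $108,269.2308
Discount to today: PV = $108,269.2308 / (1 + 0.052)^5 = $108,269.2308 / 1.288483 = $84,028.45

$84028.45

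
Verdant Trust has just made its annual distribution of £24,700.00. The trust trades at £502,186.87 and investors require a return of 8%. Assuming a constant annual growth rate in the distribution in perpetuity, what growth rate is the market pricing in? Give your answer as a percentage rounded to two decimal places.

P = D₀(1+g)/(r−g) ⇒ P(r−g) = D₀(1+g) ⇒ g(P+D₀) = P·r − D₀
g = (P·r − D₀)/(P + D₀) = (£502,186.87×0.08 − £24,700.00) / (£502,186.87 + £24,700.00) = 0.029371

2.94%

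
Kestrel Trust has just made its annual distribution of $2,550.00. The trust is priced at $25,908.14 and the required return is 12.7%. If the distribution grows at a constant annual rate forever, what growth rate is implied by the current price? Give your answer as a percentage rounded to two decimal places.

P = D₀(1+g)/(r−g) ⇒ P(r−g) = D₀(1+g) ⇒ g(P+D₀) = P·r − D₀
g = (P·r − D₀)/(P + D₀) = ($25,908.14×0.127 − $2,550.00) / ($25,908.14 + $2,550.00) = 0.026015

2.60%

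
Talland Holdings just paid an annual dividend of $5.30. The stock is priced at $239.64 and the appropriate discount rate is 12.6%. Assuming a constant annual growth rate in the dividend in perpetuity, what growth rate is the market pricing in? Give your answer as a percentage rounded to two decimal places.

10.16%

P = D₀(1+g)/(r−g) ⇒ P(r−g) = D₀(1+g) ⇒ g(P+D₀) = P·r − D₀
g = (P·r − D₀)/(P + D₀) = ($239.64×0.126 − $5.30) / ($239.64 + $5.30) = 0.101636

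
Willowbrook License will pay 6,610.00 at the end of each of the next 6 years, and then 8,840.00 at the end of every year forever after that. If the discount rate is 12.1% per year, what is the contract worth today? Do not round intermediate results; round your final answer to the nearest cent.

PV of 6-year annuity: 6,610.00 × [1 − (1+0.121)^−6] / 0.121 = 27099.60768
Perpetuity value at year 6: 8,840.00 / 0.121 = 73057.85124
PV of perpetuity: 73057.85124 / (1+0.121)^6 = 36815.71329
Total PV = 27099.60768 + 36815.71329 = 63915.32096

63915.32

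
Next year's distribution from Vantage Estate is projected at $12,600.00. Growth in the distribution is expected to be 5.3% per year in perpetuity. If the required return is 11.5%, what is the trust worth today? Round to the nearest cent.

$203225.81

Growing perpetuity: P = D₁ / (r − g) = $12,600.0000 / (0.115 − 0.053) = $203,225.81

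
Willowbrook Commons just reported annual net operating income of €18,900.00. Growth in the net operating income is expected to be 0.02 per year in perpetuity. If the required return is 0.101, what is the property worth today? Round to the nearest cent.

D₁ = D₀ × (1 + g) = €18,900.00 × 1.02 = €19,278.0000
Growing perpetuity: P = D₁ / (r − g) = €19,278.0000 / (0.101 − 0.02) = €238,000.00

€238000.00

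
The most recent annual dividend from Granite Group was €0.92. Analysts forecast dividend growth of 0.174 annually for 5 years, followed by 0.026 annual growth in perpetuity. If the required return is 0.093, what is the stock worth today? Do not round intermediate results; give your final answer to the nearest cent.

€25.87

D_1 = 1.08008
D_2 = 1.26801
D_3 = 1.48865
D_4 = 1.74767
D_5 = 2.05177
Terminal value at year 5: TV = D_5×(1+g_2)/(r−g_2) = 2.10511/0.067 = 31.41962
P_0 = D_1/(1+r)^1 + D_2/(1+r)^2 + D_3/(1+r)^3 + D_4/(1+r)^4 + D_5/(1+r)^5 + TV/(1+r)^5
    = 0.98818 + 1.06141 + 1.14007 + 1.22456 + 1.31531 + 20.14188 = 25.87141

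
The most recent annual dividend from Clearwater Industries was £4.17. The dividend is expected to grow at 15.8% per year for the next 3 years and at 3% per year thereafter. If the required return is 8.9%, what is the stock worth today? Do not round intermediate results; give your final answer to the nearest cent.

D_1 = 4.82886
D_2 = 5.59182
D_3 = 6.47533
Terminal value at year 3: TV = D_3×(1+g_2)/(r−g_2) = 6.66959/0.059 = 113.04385
P_0 = D_1/(1+r)^1 + D_2/(1+r)^2 + D_3/(1+r)^3 + TV/(1+r)^3
    = 4.43421 + 4.71517 + 5.01393 + 87.53129 = 101.69460

£101.69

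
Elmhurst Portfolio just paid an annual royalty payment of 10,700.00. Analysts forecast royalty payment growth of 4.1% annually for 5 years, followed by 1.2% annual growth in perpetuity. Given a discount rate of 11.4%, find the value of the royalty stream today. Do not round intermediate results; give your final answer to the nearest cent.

D_1 = 11138.70000
D_2 = 11595.38670
D_3 = 12070.79755
D_4 = 12565.70025
D_5 = 13080.89396
Terminal value at year 5: TV = D_5×(1+g_2)/(r−g_2) = 13237.86469/0.102 = 129782.98718
P_0 = D_1/(1+r)^1 + D_2/(1+r)^2 + D_3/(1+r)^3 + D_4/(1+r)^4 + D_5/(1+r)^5 + TV/(1+r)^5
    = 9998.83303 + 9343.61328 + 8731.32982 + 8159.16907 + 7624.50180 + 75647.01782 = 119504.46481

119504.46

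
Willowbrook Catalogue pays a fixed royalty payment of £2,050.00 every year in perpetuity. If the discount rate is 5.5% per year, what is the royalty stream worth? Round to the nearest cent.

Level perpetuity: PV = C / r = £2,050.00 / 0.055 = £37,272.73

£37272.73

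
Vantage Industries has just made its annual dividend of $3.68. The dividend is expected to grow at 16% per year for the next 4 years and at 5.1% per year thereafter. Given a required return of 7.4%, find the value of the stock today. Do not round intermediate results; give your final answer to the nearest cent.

$246.76

D_1 = 4.26880
D_2 = 4.95181
D_3 = 5.74410
D_4 = 6.66315
Terminal value at year 4: TV = D_4×(1+g_2)/(r−g_2) = 7.00297/0.023 = 304.47711
P_0 = D_1/(1+r)^1 + D_2/(1+r)^2 + D_3/(1+r)^3 + D_4/(1+r)^4 + TV/(1+r)^4
    = 3.97467 + 4.29294 + 4.63670 + 5.00798 + 228.84295 = 246.75524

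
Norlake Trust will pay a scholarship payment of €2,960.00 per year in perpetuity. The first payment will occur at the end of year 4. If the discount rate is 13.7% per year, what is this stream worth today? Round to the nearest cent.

€14699.07

Value at end of year 3: C / r = €2,960.00 / 0.137 = €21,605.8394
Discount to today: PV = €21,605.8394 / (1 + 0.137)^3 = €21,605.8394 / 1.469878 = €14,699.07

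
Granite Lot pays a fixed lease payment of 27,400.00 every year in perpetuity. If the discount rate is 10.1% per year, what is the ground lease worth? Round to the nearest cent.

271287.13

Level perpetuity: PV = C / r = 27,400.00 / 0.101 = 271,287.13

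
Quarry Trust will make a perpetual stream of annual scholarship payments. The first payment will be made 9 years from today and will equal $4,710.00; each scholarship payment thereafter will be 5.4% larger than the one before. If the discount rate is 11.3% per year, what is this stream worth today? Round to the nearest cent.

$33900.62

Value at end of year 8: C₁ / (r − g) = $4,710.00 / (0.113 − 0.054) = $79,830.5085
Discount to today: PV = $79,830.5085 / (1 + 0.113)^8 = $79,830.5085 / 2.354840 = $33,900.62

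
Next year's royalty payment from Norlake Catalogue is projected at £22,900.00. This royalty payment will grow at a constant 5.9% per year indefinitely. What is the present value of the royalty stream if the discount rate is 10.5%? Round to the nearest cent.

£497826.09

Growing perpetuity: P = D₁ / (r − g) = £22,900.0000 / (0.105 − 0.059) = £497,826.09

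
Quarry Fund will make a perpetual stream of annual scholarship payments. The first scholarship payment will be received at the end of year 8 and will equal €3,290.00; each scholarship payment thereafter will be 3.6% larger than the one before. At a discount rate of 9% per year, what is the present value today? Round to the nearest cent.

Value at end of year 7: C₁ / (r − g) = €3,290.00 / (0.09 − 0.036) = €60,925.9259
Discount to today: PV = €60,925.9259 / (1 + 0.09)^7 = €60,925.9259 / 1.828039 = €33,328.57

€33328.57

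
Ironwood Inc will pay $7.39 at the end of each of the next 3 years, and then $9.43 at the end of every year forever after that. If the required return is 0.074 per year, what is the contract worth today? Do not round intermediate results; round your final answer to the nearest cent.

PV of 3-year annuity: $7.39 × [1 − (1+0.074)^−3] / 0.074 = 19.25283
Perpetuity value at year 3: $9.43 / 0.074 = 127.43243
PV of perpetuity: 127.43243 / (1+0.074)^3 = 102.86488
Total PV = 19.25283 + 102.86488 = 122.11771

$122.12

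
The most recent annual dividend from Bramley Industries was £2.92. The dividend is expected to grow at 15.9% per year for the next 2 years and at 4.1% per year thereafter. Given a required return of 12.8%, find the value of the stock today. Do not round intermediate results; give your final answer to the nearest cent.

D_1 = 3.38428
D_2 = 3.92238
Terminal value at year 2: TV = D_2×(1+g_2)/(r−g_2) = 4.08320/0.087 = 46.93331
P_0 = D_1/(1+r)^1 + D_2/(1+r)^2 + TV/(1+r)^2
    = 3.00025 + 3.08270 + 36.88612 = 42.96907

£42.97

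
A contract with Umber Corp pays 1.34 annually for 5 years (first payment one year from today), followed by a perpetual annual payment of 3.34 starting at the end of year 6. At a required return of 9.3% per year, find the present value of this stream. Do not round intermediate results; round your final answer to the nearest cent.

28.19

PV of 5-year annuity: 1.34 × [1 − (1+0.093)^−5] / 0.093 = 5.17181
Perpetuity value at year 5: 3.34 / 0.093 = 35.91398
PV of perpetuity: 35.91398 / (1+0.093)^5 = 23.02304
Total PV = 5.17181 + 23.02304 = 28.19485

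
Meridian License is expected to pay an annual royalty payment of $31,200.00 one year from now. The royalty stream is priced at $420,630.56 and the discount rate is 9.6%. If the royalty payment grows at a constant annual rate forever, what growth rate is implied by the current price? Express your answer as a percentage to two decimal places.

2.18%

P = D₁/(r−g) ⇒ g = r − D₁/P = 0.096 − $31,200.00/$420,630.56 = 0.021826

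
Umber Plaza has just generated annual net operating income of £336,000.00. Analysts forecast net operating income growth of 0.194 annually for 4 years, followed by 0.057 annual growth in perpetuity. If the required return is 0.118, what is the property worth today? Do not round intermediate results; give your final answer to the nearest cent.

D_1 = 401184.00000
D_2 = 479013.69600
D_3 = 571942.35302
D_4 = 682899.16951
Terminal value at year 4: TV = D_4×(1+g_2)/(r−g_2) = 721824.42217/0.061 = 11833187.24873
P_0 = D_1/(1+r)^1 + D_2/(1+r)^2 + D_3/(1+r)^3 + D_4/(1+r)^4 + TV/(1+r)^4
    = 358840.78712 + 383234.25744 + 409285.96010 + 437108.61928 + 7574160.82915 = 9162630.45308

£9162630.45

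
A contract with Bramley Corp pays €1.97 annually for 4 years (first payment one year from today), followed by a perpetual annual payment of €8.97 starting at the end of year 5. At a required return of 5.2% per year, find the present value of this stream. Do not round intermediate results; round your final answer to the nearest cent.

PV of 4-year annuity: €1.97 × [1 − (1+0.052)^−4] / 0.052 = 6.95319
Perpetuity value at year 4: €8.97 / 0.052 = 172.50000
PV of perpetuity: 172.50000 / (1+0.052)^4 = 140.84004
Total PV = 6.95319 + 140.84004 = 147.79323

€147.79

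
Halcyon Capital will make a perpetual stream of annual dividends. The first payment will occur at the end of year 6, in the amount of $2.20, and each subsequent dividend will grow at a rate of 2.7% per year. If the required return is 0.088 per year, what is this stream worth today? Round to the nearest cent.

Value at end of year 5: C₁ / (r − g) = $2.20 / (0.088 − 0.027) = $36.0656
Discount to today: PV = $36.0656 / (1 + 0.088)^5 = $36.0656 / 1.524560 = $23.66

$23.66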